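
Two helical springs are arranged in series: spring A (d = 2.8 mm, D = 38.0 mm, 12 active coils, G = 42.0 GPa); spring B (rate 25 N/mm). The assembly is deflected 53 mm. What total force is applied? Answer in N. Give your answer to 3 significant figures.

25.5 N

k_A = Gd⁴/(8D³N_a) = (42.0×10³)(2.8⁴)/(8·38.0³·12) = 0.49007 N/mm
Series: 1/k_eq = 1/0.49007 + 1/25 = 2.0805; k_eq = 0.48065 N/mm
F = k_eq·δ = 0.48065·53 = 25.474 N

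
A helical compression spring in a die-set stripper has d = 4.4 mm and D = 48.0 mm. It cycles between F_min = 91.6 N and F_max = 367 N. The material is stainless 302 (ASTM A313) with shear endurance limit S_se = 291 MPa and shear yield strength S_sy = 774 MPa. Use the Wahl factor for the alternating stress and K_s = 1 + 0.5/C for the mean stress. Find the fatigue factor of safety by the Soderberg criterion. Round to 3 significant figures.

C = D/d = 48.0/4.4 = 10.9091; K_W = (4C−1)/(4C−4)+0.615/C = 1.1321; K_s = 1+0.5/C = 1.0458
F_a = (F_max−F_min)/2 = 137.7 N; F_m = (F_max+F_min)/2 = 229.3 N
τ_a = K_W·8F_aD/(πd³) = 1.1321 × 197.59 = 223.68 MPa
τ_m = K_s·8F_mD/(πd³) = 1.0458 × 329.02 = 344.1 MPa
Soderberg: 1/n_f = τ_a/S_se + τ_m/S_sy = 223.68/291 + 344.1/774 = 0.76866 + 0.44458 = 1.2132
n_f = 1/1.2132 = 0.8242

0.824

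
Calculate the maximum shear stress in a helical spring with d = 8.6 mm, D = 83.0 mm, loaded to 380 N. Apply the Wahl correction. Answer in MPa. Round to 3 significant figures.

145 MPa

Spring index C = D/d = 83.0/8.6 = 9.6512
K_W = (4C−1)/(4C−4) + 0.615/C = 37.605/34.605 + 0.0637 = 1.1504
τ₀ = 8FD/(πd³) = 8·380·83.0/(π·8.6³) = 252320/1998.2 = 126.27 MPa
τ_max = K·τ₀ = 1.1504 × 126.27 = 145.27 MPa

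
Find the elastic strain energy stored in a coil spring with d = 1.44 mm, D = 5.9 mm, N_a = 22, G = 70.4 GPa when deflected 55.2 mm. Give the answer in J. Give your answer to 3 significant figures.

12.8 J

k = Gd⁴/(8D³N_a) = (70.4×10³)(1.44⁴)/(8·5.9³·22) = 8.3744 N/mm
U = ½kδ² = 0.5 × 8.3744 × 55.2² = 12759 N·mm = 12.759 J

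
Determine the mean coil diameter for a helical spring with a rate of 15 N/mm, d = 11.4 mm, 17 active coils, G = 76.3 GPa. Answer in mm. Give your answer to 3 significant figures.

85.8 mm

D = (Gd⁴/(8N_a·k))^(1/3) = (76.3×10³·11.4⁴/(8·17·15))^(1/3)
  = (631704)^(1/3) = 85.8034 mm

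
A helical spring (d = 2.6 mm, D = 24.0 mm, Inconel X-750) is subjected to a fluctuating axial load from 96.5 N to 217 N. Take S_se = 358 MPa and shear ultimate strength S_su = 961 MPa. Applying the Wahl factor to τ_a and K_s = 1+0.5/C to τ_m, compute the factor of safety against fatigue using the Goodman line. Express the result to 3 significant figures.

0.784

C = D/d = 24.0/2.6 = 9.2308; K_W = (4C−1)/(4C−4)+0.615/C = 1.1577; K_s = 1+0.5/C = 1.0542
F_a = (F_max−F_min)/2 = 60.25 N; F_m = (F_max+F_min)/2 = 156.75 N
τ_a = K_W·8F_aD/(πd³) = 1.1577 × 209.5 = 242.55 MPa
τ_m = K_s·8F_mD/(πd³) = 1.0542 × 545.05 = 574.58 MPa
Goodman: 1/n_f = τ_a/S_se + τ_m/S_su = 242.55/358 + 574.58/961 = 0.67751 + 0.59789 = 1.2754
n_f = 1/1.2754 = 0.7841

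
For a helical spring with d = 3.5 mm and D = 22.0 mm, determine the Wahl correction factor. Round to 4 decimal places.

1.2397

C = D/d = 22.0/3.5 = 6.2857
K_W = (4C−1)/(4C−4) + 0.615/C = 24.143/21.143 + 0.0978 = 1.2397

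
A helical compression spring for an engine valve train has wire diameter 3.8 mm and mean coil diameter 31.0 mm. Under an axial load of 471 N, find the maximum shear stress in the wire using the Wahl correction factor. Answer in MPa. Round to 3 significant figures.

Spring index C = D/d = 31.0/3.8 = 8.1579
K_W = (4C−1)/(4C−4) + 0.615/C = 31.632/28.632 + 0.0754 = 1.1802
τ₀ = 8FD/(πd³) = 8·471·31.0/(π·3.8³) = 116808/172.39 = 677.6 MPa
τ_max = K·τ₀ = 1.1802 × 677.6 = 799.68 MPa

800 MPa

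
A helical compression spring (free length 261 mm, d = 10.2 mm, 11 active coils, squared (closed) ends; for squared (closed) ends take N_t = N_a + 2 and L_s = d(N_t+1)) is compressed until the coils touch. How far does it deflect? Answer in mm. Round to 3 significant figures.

118 mm

N_t = 13; L_s = 10.2·14 = 142.8 mm
δ_solid = L₀ − L_s = 261 − 142.8 = 118.2 mm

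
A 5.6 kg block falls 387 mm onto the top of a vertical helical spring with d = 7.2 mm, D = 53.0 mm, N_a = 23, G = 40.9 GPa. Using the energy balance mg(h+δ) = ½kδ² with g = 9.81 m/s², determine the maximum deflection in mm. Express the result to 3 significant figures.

118 mm

k = Gd⁴/(8D³N_a) = (40.9×10³)(7.2⁴)/(8·53.0³·23) = 4.0124 N/mm
W = mg = 5.6 × 9.81 = 54.936 N
½kδ² − Wδ − Wh = 0 → δ = (W + √(W² + 2kWh))/k
δ = (54.936 + √(3018 + 170611))/4.0124 = (54.936 + 416.69)/4.0124 = 117.54 mm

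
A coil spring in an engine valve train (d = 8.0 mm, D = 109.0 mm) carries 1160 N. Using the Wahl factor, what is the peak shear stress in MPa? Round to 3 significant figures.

Spring index C = D/d = 109.0/8.0 = 13.6250
K_W = (4C−1)/(4C−4) + 0.615/C = 53.500/50.500 + 0.0451 = 1.1045
τ₀ = 8FD/(πd³) = 8·1160·109.0/(π·8.0³) = 1.01152e+06/1608.5 = 628.86 MPa
τ_max = K·τ₀ = 1.1045 × 628.86 = 694.6 MPa

695 MPa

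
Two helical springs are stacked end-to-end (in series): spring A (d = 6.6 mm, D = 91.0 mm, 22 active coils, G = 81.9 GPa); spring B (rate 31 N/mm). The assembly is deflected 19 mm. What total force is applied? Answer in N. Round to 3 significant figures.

k_A = Gd⁴/(8D³N_a) = (81.9×10³)(6.6⁴)/(8·91.0³·22) = 1.1717 N/mm
Series: 1/k_eq = 1/1.1717 + 1/31 = 0.88571; k_eq = 1.129 N/mm
F = k_eq·δ = 1.129·19 = 21.452 N

21.5 N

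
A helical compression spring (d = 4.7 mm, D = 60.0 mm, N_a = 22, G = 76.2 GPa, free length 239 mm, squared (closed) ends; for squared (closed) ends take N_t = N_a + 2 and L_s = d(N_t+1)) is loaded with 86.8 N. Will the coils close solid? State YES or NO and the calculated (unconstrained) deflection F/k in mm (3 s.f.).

k = Gd⁴/(8D³N_a) = (76.2×10³)(4.7⁴)/(8·60.0³·22) = 0.97809 N/mm
N_t = 24; L_s = 4.7·25 = 117.5 mm; δ_solid = L₀ − L_s = 239 − 117.5 = 121.5 mm
δ = F/k = 86.8/0.97809 = 88.744 mm
δ < δ_solid → spring does not go solid

NO, δ = 88.7 mm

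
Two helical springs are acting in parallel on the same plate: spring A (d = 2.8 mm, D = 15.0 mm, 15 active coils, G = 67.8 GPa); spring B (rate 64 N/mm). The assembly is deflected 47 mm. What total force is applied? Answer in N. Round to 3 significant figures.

3490 N

k_A = Gd⁴/(8D³N_a) = (67.8×10³)(2.8⁴)/(8·15.0³·15) = 10.29 N/mm
Parallel: k_eq = 10.29 + 64 = 74.29 N/mm
F = k_eq·δ = 74.29·47 = 3491.6 N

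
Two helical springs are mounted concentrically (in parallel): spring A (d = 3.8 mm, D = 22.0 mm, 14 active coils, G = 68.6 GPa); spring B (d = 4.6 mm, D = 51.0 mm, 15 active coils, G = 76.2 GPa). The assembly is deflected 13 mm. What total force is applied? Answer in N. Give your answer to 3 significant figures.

184 N

k_A = Gd⁴/(8D³N_a) = (68.6×10³)(3.8⁴)/(8·22.0³·14) = 11.994 N/mm
k_B = Gd⁴/(8D³N_a) = (76.2×10³)(4.6⁴)/(8·51.0³·15) = 2.1434 N/mm
Parallel: k_eq = 11.994 + 2.1434 = 14.138 N/mm
F = k_eq·δ = 14.138·13 = 183.79 N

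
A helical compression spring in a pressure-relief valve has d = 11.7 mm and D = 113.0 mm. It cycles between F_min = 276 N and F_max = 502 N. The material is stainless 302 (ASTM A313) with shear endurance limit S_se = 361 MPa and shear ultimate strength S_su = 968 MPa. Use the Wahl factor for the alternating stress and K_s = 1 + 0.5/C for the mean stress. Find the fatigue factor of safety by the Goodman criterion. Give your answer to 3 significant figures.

C = D/d = 113.0/11.7 = 9.6581; K_W = (4C−1)/(4C−4)+0.615/C = 1.1503; K_s = 1+0.5/C = 1.0518
F_a = (F_max−F_min)/2 = 113 N; F_m = (F_max+F_min)/2 = 389 N
τ_a = K_W·8F_aD/(πd³) = 1.1503 × 20.302 = 23.353 MPa
τ_m = K_s·8F_mD/(πd³) = 1.0518 × 69.889 = 73.507 MPa
Goodman: 1/n_f = τ_a/S_se + τ_m/S_su = 23.353/361 + 73.507/968 = 0.06469 + 0.07594 = 0.14063
n_f = 1/0.14063 = 7.111

7.11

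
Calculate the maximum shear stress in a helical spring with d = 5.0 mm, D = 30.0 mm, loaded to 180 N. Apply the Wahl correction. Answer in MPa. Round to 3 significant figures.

Spring index C = D/d = 30.0/5.0 = 6.0000
K_W = (4C−1)/(4C−4) + 0.615/C = 23.000/20.000 + 0.1025 = 1.2525
τ₀ = 8FD/(πd³) = 8·180·30.0/(π·5.0³) = 43200/392.7 = 110.01 MPa
τ_max = K·τ₀ = 1.2525 × 110.01 = 137.78 MPa

138 MPa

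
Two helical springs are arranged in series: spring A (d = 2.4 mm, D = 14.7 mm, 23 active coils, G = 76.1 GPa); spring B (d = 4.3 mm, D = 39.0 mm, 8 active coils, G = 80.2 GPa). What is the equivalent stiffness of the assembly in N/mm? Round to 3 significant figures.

k_A = Gd⁴/(8D³N_a) = (76.1×10³)(2.4⁴)/(8·14.7³·23) = 4.3198 N/mm
k_B = Gd⁴/(8D³N_a) = (80.2×10³)(4.3⁴)/(8·39.0³·8) = 7.2223 N/mm
Series: 1/k_eq = 1/4.3198 + 1/7.2223 = 0.36995; k_eq = 2.703 N/mm

2.70 N/mm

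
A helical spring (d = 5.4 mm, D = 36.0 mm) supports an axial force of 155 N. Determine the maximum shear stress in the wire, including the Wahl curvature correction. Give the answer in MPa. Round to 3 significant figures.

Spring index C = D/d = 36.0/5.4 = 6.6667
K_W = (4C−1)/(4C−4) + 0.615/C = 25.667/22.667 + 0.0923 = 1.2246
τ₀ = 8FD/(πd³) = 8·155·36.0/(π·5.4³) = 44640/494.69 = 90.239 MPa
τ_max = K·τ₀ = 1.2246 × 90.239 = 110.51 MPa

111 MPa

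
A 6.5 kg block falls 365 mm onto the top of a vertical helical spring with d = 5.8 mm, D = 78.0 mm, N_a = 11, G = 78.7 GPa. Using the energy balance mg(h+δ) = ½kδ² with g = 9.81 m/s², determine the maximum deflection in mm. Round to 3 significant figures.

181 mm

k = Gd⁴/(8D³N_a) = (78.7×10³)(5.8⁴)/(8·78.0³·11) = 2.1327 N/mm
W = mg = 6.5 × 9.81 = 63.765 N
½kδ² − Wδ − Wh = 0 → δ = (W + √(W² + 2kWh))/k
δ = (63.765 + √(4066 + 99271.7))/2.1327 = (63.765 + 321.46)/2.1327 = 180.63 mm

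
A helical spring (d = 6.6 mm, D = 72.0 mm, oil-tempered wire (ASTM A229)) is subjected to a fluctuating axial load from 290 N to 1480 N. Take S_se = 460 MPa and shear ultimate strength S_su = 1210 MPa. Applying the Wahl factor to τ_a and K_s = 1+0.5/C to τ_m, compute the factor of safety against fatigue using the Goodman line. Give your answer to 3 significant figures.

C = D/d = 72.0/6.6 = 10.9091; K_W = (4C−1)/(4C−4)+0.615/C = 1.1321; K_s = 1+0.5/C = 1.0458
F_a = (F_max−F_min)/2 = 595 N; F_m = (F_max+F_min)/2 = 885 N
τ_a = K_W·8F_aD/(πd³) = 1.1321 × 379.45 = 429.56 MPa
τ_m = K_s·8F_mD/(πd³) = 1.0458 × 564.4 = 590.26 MPa
Goodman: 1/n_f = τ_a/S_se + τ_m/S_su = 429.56/460 + 590.26/1210 = 0.93384 + 0.48782 = 1.4217
n_f = 1/1.4217 = 0.7034

0.703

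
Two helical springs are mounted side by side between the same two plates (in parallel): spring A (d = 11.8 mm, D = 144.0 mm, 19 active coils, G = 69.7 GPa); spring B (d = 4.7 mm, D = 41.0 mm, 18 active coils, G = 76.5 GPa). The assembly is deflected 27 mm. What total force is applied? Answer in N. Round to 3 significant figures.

182 N

k_A = Gd⁴/(8D³N_a) = (69.7×10³)(11.8⁴)/(8·144.0³·19) = 2.9773 N/mm
k_B = Gd⁴/(8D³N_a) = (76.5×10³)(4.7⁴)/(8·41.0³·18) = 3.7613 N/mm
Parallel: k_eq = 2.9773 + 3.7613 = 6.7387 N/mm
F = k_eq·δ = 6.7387·27 = 181.94 N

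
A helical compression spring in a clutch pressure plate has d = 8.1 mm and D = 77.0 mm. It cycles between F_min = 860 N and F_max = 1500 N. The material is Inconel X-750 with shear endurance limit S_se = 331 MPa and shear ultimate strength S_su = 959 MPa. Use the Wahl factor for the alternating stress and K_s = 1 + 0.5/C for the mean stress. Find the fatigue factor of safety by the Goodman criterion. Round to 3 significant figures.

1.12

C = D/d = 77.0/8.1 = 9.5062; K_W = (4C−1)/(4C−4)+0.615/C = 1.1529; K_s = 1+0.5/C = 1.0526
F_a = (F_max−F_min)/2 = 320 N; F_m = (F_max+F_min)/2 = 1180 N
τ_a = K_W·8F_aD/(πd³) = 1.1529 × 118.07 = 136.11 MPa
τ_m = K_s·8F_mD/(πd³) = 1.0526 × 435.37 = 458.27 MPa
Goodman: 1/n_f = τ_a/S_se + τ_m/S_su = 136.11/331 + 458.27/959 = 0.41122 + 0.47786 = 0.88908
n_f = 1/0.88908 = 1.125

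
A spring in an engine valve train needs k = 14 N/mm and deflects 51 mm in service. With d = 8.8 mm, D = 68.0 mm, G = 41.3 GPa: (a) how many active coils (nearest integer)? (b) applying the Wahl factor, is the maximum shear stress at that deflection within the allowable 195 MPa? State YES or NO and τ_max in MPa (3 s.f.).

N_a = Gd⁴/(8D³k) = (41.3×10³)(8.8⁴)/(8·68.0³·14) = 7.033 → N_a = 7
Actual rate k = Gd⁴/(8D³·7) = 14.066 N/mm
Working load F = kδ = 14.066·51 = 717.36 N
C = 68.0/8.8 = 7.7273; K_W = (4C−1)/(4C−4)+0.615/C = 1.1911
τ_max = K_W·8FD/(πd³) = 1.1911·182.28 = 217.11 MPa
τ_max > 195 MPa → exceeds allowable

(a) 7 coils; (b) NO, τ_max = 217 MPa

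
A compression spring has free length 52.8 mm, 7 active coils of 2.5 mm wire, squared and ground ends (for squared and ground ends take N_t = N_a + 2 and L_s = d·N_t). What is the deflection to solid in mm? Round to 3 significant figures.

30.3 mm

N_t = 9; L_s = 2.5·9 = 22.5 mm
δ_solid = L₀ − L_s = 52.8 − 22.5 = 30.3 mm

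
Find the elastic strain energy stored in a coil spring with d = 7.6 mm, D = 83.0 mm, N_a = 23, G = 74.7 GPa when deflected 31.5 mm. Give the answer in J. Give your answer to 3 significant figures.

k = Gd⁴/(8D³N_a) = (74.7×10³)(7.6⁴)/(8·83.0³·23) = 2.3688 N/mm
U = ½kδ² = 0.5 × 2.3688 × 31.5² = 1175.2 N·mm = 1.1752 J

1.18 J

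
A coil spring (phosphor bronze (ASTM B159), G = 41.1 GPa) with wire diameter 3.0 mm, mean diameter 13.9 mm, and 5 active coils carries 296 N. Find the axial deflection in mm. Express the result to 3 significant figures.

k = Gd⁴/(8D³N_a) = (41.1×10³)(3.0⁴)/(8·13.9³·5) = 30.99 N/mm
δ = F/k = 296 / 30.99 = 9.5514 mm

9.55 mm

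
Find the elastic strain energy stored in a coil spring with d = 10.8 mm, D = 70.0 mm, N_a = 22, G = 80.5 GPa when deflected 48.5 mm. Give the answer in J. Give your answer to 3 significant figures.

21.3 J

k = Gd⁴/(8D³N_a) = (80.5×10³)(10.8⁴)/(8·70.0³·22) = 18.142 N/mm
U = ½kδ² = 0.5 × 18.142 × 48.5² = 21337 N·mm = 21.337 J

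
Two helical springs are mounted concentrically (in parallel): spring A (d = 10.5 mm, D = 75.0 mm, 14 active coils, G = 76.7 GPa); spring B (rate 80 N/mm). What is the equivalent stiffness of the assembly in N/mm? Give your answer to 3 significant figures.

99.7 N/mm

k_A = Gd⁴/(8D³N_a) = (76.7×10³)(10.5⁴)/(8·75.0³·14) = 19.731 N/mm
Parallel: k_eq = 19.731 + 80 = 99.731 N/mm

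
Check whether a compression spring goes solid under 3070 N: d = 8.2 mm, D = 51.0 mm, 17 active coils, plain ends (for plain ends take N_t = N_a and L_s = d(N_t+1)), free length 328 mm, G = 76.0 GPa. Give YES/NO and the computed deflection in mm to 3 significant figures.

k = Gd⁴/(8D³N_a) = (76.0×10³)(8.2⁴)/(8·51.0³·17) = 19.047 N/mm
N_t = 17; L_s = 8.2·18 = 147.6 mm; δ_solid = L₀ − L_s = 328 − 147.6 = 180.4 mm
δ = F/k = 3070/19.047 = 161.18 mm
δ < δ_solid → spring does not go solid

NO, δ = 161 mm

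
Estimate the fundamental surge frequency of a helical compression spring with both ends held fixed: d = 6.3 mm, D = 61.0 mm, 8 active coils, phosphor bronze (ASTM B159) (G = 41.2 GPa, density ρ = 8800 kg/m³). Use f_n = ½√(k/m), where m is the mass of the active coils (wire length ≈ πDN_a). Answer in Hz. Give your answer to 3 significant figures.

k = Gd⁴/(8D³N_a) = (41.2×10³)(6.3⁴)/(8·61.0³·8) = 4.4678 N/mm = 4467.8 N/m
Wire length L = πDN_a = π·61.0·8 = 1533.1 mm
m = ρ·(πd²/4)·L = 8800 × 31.172×10⁻⁶ m² × 1.5331 m = 0.42056 kg
f_n = ½√(k/m) = 0.5·√(4467.8/0.42056) = 0.5·√(10623) = 51.535 Hz

51.5 Hz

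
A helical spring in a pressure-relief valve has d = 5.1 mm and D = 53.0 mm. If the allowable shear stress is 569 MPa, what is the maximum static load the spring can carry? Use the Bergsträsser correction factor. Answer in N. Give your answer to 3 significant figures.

C = D/d = 53.0/5.1 = 10.3922
K_B = (4C+2)/(4C−3) = 43.569/38.569 = 1.1296
τ_max = K·8FD/(πd³) → F_max = τ_allow·πd³/(8DK)
F_max = 569·π·5.1³/(8·53.0·1.1296) = 2.3712e+05/478.97 = 495.07 N

495 N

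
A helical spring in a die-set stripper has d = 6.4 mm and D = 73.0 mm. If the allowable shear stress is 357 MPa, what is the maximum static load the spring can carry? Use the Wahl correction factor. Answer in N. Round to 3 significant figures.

447 N

C = D/d = 73.0/6.4 = 11.4062
K_W = (4C−1)/(4C−4) + 0.615/C = 44.625/41.625 + 0.0539 = 1.1260
τ_max = K·8FD/(πd³) → F_max = τ_allow·πd³/(8DK)
F_max = 357·π·6.4³/(8·73.0·1.1260) = 2.9401e+05/657.58 = 447.11 N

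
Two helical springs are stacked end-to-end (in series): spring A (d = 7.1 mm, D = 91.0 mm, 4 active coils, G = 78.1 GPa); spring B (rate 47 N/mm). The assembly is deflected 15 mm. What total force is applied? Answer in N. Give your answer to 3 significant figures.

k_A = Gd⁴/(8D³N_a) = (78.1×10³)(7.1⁴)/(8·91.0³·4) = 8.2302 N/mm
Series: 1/k_eq = 1/8.2302 + 1/47 = 0.14278; k_eq = 7.0038 N/mm
F = k_eq·δ = 7.0038·15 = 105.06 N

105 N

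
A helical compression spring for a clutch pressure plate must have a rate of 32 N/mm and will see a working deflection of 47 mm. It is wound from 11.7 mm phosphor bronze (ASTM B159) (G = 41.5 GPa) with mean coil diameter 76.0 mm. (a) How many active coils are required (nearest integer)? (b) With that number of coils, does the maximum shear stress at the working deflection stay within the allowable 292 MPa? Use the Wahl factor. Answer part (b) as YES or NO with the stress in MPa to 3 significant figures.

(a) 7 coils; (b) YES, τ_max = 221 MPa

N_a = Gd⁴/(8D³k) = (41.5×10³)(11.7⁴)/(8·76.0³·32) = 6.92 → N_a = 7
Actual rate k = Gd⁴/(8D³·7) = 31.635 N/mm
Working load F = kδ = 31.635·47 = 1486.8 N
C = 76.0/11.7 = 6.4957; K_W = (4C−1)/(4C−4)+0.615/C = 1.2311
τ_max = K_W·8FD/(πd³) = 1.2311·179.66 = 221.19 MPa
τ_max ≤ 292 MPa → acceptable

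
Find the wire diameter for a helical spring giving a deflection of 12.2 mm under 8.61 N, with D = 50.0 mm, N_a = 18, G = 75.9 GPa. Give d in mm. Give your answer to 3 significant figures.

3.60 mm

Required rate k = F/δ = 8.61/12.2 = 0.70574 N/mm
d = (8D³N_a·k / G)^(1/4) = (8·50.0³·18·0.70574 / (75.9×10³))^0.25
  = (167.37)^0.25 = 3.5968 mm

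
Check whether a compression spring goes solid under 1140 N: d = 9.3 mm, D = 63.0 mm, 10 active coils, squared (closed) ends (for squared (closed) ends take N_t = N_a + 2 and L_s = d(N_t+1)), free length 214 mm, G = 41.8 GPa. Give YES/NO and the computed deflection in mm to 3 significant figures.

k = Gd⁴/(8D³N_a) = (41.8×10³)(9.3⁴)/(8·63.0³·10) = 15.631 N/mm
N_t = 12; L_s = 9.3·13 = 120.9 mm; δ_solid = L₀ − L_s = 214 − 120.9 = 93.1 mm
δ = F/k = 1140/15.631 = 72.93 mm
δ < δ_solid → spring does not go solid

NO, δ = 72.9 mm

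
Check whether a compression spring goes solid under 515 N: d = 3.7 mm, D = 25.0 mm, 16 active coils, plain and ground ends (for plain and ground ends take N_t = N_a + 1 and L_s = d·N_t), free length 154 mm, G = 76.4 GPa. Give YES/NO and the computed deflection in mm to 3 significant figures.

k = Gd⁴/(8D³N_a) = (76.4×10³)(3.7⁴)/(8·25.0³·16) = 7.1593 N/mm
N_t = 17; L_s = 3.7·17 = 62.9 mm; δ_solid = L₀ − L_s = 154 − 62.9 = 91.1 mm
δ = F/k = 515/7.1593 = 71.934 mm
δ < δ_solid → spring does not go solid

NO, δ = 71.9 mm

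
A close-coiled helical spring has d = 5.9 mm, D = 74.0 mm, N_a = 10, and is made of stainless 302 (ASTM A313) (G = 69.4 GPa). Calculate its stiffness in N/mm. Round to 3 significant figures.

2.59 N/mm

k = Gd⁴/(8D³N_a) = (69.4×10³ × 5.9⁴) / (8 × 74.0³ × 10)
  = 8.40945e+07 / 3.24179e+07 = 2.5941 N/mm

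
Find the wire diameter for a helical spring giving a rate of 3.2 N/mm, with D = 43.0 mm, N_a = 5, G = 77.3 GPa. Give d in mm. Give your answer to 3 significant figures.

d = (8D³N_a·k / G)^(1/4) = (8·43.0³·5·3.2 / (77.3×10³))^0.25
  = (131.65)^0.25 = 3.3873 mm

3.39 mm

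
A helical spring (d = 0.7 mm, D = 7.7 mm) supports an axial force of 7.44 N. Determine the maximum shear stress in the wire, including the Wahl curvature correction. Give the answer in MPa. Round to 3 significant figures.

Spring index C = D/d = 7.7/0.7 = 11.0000
K_W = (4C−1)/(4C−4) + 0.615/C = 43.000/40.000 + 0.0559 = 1.1309
τ₀ = 8FD/(πd³) = 8·7.44·7.7/(π·0.7³) = 458.304/1.0776 = 425.31 MPa
τ_max = K·τ₀ = 1.1309 × 425.31 = 480.99 MPa

481 MPa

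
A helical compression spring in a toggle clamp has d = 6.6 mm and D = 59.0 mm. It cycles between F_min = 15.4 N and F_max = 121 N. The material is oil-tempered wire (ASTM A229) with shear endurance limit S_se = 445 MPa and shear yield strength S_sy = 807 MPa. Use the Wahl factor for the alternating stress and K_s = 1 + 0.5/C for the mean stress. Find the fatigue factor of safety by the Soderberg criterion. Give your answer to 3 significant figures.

C = D/d = 59.0/6.6 = 8.9394; K_W = (4C−1)/(4C−4)+0.615/C = 1.1633; K_s = 1+0.5/C = 1.0559
F_a = (F_max−F_min)/2 = 52.8 N; F_m = (F_max+F_min)/2 = 68.2 N
τ_a = K_W·8F_aD/(πd³) = 1.1633 × 27.593 = 32.098 MPa
τ_m = K_s·8F_mD/(πd³) = 1.0559 × 35.641 = 37.634 MPa
Soderberg: 1/n_f = τ_a/S_se + τ_m/S_sy = 32.098/445 + 37.634/807 = 0.07213 + 0.04663 = 0.11876
n_f = 1/0.11876 = 8.42

8.42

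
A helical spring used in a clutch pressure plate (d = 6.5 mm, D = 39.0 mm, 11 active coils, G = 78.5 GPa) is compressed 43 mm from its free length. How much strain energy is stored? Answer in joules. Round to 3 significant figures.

24.8 J

k = Gd⁴/(8D³N_a) = (78.5×10³)(6.5⁴)/(8·39.0³·11) = 26.844 N/mm
U = ½kδ² = 0.5 × 26.844 × 43² = 24817 N·mm = 24.817 J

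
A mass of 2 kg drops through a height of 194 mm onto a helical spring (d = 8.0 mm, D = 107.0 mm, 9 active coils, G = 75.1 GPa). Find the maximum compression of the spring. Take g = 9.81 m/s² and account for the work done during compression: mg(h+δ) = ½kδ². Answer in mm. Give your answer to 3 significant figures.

k = Gd⁴/(8D³N_a) = (75.1×10³)(8.0⁴)/(8·107.0³·9) = 3.4875 N/mm
W = mg = 2 × 9.81 = 19.62 N
½kδ² − Wδ − Wh = 0 → δ = (W + √(W² + 2kWh))/k
δ = (19.62 + √(384.94 + 26548.9))/3.4875 = (19.62 + 164.12)/3.4875 = 52.684 mm

52.7 mm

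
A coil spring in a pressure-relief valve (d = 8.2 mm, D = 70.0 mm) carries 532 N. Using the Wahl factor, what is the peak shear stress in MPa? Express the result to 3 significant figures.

Spring index C = D/d = 70.0/8.2 = 8.5366
K_W = (4C−1)/(4C−4) + 0.615/C = 33.146/30.146 + 0.0720 = 1.1716
τ₀ = 8FD/(πd³) = 8·532·70.0/(π·8.2³) = 297920/1732.2 = 171.99 MPa
τ_max = K·τ₀ = 1.1716 × 171.99 = 201.5 MPa

201 MPa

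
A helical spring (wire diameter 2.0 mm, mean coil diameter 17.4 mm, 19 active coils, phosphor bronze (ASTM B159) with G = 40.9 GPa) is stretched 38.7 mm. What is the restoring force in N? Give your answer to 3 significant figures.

k = Gd⁴/(8D³N_a) = (40.9×10³)(2.0⁴)/(8·17.4³·19) = 0.81724 N/mm
F = k·δ = 0.81724 × 38.7 = 31.627 N

31.6 N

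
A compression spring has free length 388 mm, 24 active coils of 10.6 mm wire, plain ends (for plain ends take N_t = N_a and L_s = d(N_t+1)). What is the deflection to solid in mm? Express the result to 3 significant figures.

N_t = 24; L_s = 10.6·25 = 265 mm
δ_solid = L₀ − L_s = 388 − 265 = 123 mm

123 mm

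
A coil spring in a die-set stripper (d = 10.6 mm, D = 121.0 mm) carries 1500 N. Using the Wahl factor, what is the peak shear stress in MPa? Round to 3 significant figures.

437 MPa

Spring index C = D/d = 121.0/10.6 = 11.4151
K_W = (4C−1)/(4C−4) + 0.615/C = 44.660/41.660 + 0.0539 = 1.1259
τ₀ = 8FD/(πd³) = 8·1500·121.0/(π·10.6³) = 1.452e+06/3741.7 = 388.06 MPa
τ_max = K·τ₀ = 1.1259 × 388.06 = 436.91 MPa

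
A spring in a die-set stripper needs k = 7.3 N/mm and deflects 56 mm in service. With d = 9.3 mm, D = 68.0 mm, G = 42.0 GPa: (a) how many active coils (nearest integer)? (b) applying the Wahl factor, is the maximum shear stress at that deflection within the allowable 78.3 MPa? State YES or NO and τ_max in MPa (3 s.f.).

(a) 17 coils; (b) NO, τ_max = 107 MPa

N_a = Gd⁴/(8D³k) = (42.0×10³)(9.3⁴)/(8·68.0³·7.3) = 17.11 → N_a = 17
Actual rate k = Gd⁴/(8D³·17) = 7.3471 N/mm
Working load F = kδ = 7.3471·56 = 411.44 N
C = 68.0/9.3 = 7.3118; K_W = (4C−1)/(4C−4)+0.615/C = 1.2029
τ_max = K_W·8FD/(πd³) = 1.2029·88.573 = 106.55 MPa
τ_max > 78.3 MPa → exceeds allowable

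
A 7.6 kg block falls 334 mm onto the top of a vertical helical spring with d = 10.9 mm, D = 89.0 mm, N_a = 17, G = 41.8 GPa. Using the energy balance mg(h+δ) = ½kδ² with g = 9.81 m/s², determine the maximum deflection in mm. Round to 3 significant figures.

103 mm

k = Gd⁴/(8D³N_a) = (41.8×10³)(10.9⁴)/(8·89.0³·17) = 6.1542 N/mm
W = mg = 7.6 × 9.81 = 74.556 N
½kδ² − Wδ − Wh = 0 → δ = (W + √(W² + 2kWh))/k
δ = (74.556 + √(5558.6 + 306501))/6.1542 = (74.556 + 558.62)/6.1542 = 102.89 mm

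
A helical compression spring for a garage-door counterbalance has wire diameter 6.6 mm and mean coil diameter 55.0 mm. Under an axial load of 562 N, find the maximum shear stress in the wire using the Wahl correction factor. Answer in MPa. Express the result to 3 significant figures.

322 MPa

Spring index C = D/d = 55.0/6.6 = 8.3333
K_W = (4C−1)/(4C−4) + 0.615/C = 32.333/29.333 + 0.0738 = 1.1761
τ₀ = 8FD/(πd³) = 8·562·55.0/(π·6.6³) = 247280/903.2 = 273.78 MPa
τ_max = K·τ₀ = 1.1761 × 273.78 = 321.99 MPa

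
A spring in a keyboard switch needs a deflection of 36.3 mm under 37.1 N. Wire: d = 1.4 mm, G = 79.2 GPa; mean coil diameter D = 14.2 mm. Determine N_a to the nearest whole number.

13

Required rate k = F/δ = 37.1/36.3 = 1.022 N/mm
N_a = Gd⁴/(8D³k) = (79.2×10³ × 1.4⁴)/(8 × 14.2³ × 1.022)
    = 304255 / 23411.1 = 13 → 13 coils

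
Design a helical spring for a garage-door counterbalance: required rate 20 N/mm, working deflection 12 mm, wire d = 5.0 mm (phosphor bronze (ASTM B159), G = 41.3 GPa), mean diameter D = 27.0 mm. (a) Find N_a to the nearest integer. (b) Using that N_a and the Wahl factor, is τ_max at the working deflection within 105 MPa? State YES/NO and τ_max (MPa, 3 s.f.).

(a) 8 coils; (b) NO, τ_max = 174 MPa

N_a = Gd⁴/(8D³k) = (41.3×10³)(5.0⁴)/(8·27.0³·20) = 8.196 → N_a = 8
Actual rate k = Gd⁴/(8D³·8) = 20.491 N/mm
Working load F = kδ = 20.491·12 = 245.89 N
C = 27.0/5.0 = 5.4000; K_W = (4C−1)/(4C−4)+0.615/C = 1.2843
τ_max = K_W·8FD/(πd³) = 1.2843·135.25 = 173.71 MPa
τ_max > 105 MPa → exceeds allowable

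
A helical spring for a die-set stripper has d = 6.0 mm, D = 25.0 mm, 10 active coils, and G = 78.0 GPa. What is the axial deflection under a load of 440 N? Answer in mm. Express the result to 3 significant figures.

k = Gd⁴/(8D³N_a) = (78.0×10³)(6.0⁴)/(8·25.0³·10) = 80.87 N/mm
δ = F/k = 440 / 80.87 = 5.4408 mm

5.44 mm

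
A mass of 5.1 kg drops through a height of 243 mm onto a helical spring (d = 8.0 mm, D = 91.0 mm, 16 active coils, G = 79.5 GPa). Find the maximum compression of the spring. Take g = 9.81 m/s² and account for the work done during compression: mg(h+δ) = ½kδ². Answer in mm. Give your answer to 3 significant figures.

k = Gd⁴/(8D³N_a) = (79.5×10³)(8.0⁴)/(8·91.0³·16) = 3.3759 N/mm
W = mg = 5.1 × 9.81 = 50.031 N
½kδ² − Wδ − Wh = 0 → δ = (W + √(W² + 2kWh))/k
δ = (50.031 + √(2503.1 + 82085.9))/3.3759 = (50.031 + 290.84)/3.3759 = 100.97 mm

101 mm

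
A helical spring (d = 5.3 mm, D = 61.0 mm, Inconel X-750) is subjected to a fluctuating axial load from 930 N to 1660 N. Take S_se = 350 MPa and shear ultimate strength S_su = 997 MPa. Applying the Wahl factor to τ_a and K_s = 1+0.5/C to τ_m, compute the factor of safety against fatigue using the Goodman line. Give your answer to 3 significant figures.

C = D/d = 61.0/5.3 = 11.5094; K_W = (4C−1)/(4C−4)+0.615/C = 1.1248; K_s = 1+0.5/C = 1.0434
F_a = (F_max−F_min)/2 = 365 N; F_m = (F_max+F_min)/2 = 1295 N
τ_a = K_W·8F_aD/(πd³) = 1.1248 × 380.83 = 428.36 MPa
τ_m = K_s·8F_mD/(πd³) = 1.0434 × 1351.2 = 1409.9 MPa
Goodman: 1/n_f = τ_a/S_se + τ_m/S_su = 428.36/350 + 1409.9/997 = 1.22389 + 1.41412 = 2.638
n_f = 1/2.638 = 0.3791

0.379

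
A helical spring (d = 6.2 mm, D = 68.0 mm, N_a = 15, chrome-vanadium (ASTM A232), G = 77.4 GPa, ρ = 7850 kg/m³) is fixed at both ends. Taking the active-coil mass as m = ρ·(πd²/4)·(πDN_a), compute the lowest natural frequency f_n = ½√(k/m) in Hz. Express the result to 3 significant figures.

k = Gd⁴/(8D³N_a) = (77.4×10³)(6.2⁴)/(8·68.0³·15) = 3.0311 N/mm = 3031.1 N/m
Wire length L = πDN_a = π·68.0·15 = 3204.4 mm
m = ρ·(πd²/4)·L = 7850 × 30.191×10⁻⁶ m² × 3.2044 m = 0.75944 kg
f_n = ½√(k/m) = 0.5·√(3031.1/0.75944) = 0.5·√(3991.2) = 31.588 Hz

31.6 Hz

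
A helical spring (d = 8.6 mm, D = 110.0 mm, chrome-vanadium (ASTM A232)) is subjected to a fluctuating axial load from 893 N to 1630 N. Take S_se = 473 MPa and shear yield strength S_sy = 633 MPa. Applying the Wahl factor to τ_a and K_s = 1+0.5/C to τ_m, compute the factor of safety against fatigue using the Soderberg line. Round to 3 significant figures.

C = D/d = 110.0/8.6 = 12.7907; K_W = (4C−1)/(4C−4)+0.615/C = 1.1117; K_s = 1+0.5/C = 1.0391
F_a = (F_max−F_min)/2 = 368.5 N; F_m = (F_max+F_min)/2 = 1261.5 N
τ_a = K_W·8F_aD/(πd³) = 1.1117 × 162.28 = 180.41 MPa
τ_m = K_s·8F_mD/(πd³) = 1.0391 × 555.55 = 577.27 MPa
Soderberg: 1/n_f = τ_a/S_se + τ_m/S_sy = 180.41/473 + 577.27/633 = 0.38142 + 0.91196 = 1.2934
n_f = 1/1.2934 = 0.7732

0.773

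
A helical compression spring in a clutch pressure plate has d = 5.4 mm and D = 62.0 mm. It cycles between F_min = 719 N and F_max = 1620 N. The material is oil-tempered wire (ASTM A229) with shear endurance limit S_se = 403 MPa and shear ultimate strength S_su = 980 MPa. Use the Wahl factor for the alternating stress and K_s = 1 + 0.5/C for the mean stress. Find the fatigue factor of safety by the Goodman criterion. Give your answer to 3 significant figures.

C = D/d = 62.0/5.4 = 11.4815; K_W = (4C−1)/(4C−4)+0.615/C = 1.1251; K_s = 1+0.5/C = 1.0435
F_a = (F_max−F_min)/2 = 450.5 N; F_m = (F_max+F_min)/2 = 1169.5 N
τ_a = K_W·8F_aD/(πd³) = 1.1251 × 451.7 = 508.21 MPa
τ_m = K_s·8F_mD/(πd³) = 1.0435 × 1172.6 = 1223.7 MPa
Goodman: 1/n_f = τ_a/S_se + τ_m/S_su = 508.21/403 + 1223.7/980 = 1.26107 + 1.24864 = 2.5097
n_f = 1/2.5097 = 0.3985

0.398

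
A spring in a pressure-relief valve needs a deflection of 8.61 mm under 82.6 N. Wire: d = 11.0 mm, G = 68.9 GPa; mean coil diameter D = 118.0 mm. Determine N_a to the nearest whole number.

8

Required rate k = F/δ = 82.6/8.61 = 9.5935 N/mm
N_a = Gd⁴/(8D³k) = (68.9×10³ × 11.0⁴)/(8 × 118.0³ × 9.5935)
    = 1.00876e+09 / 1.26099e+08 = 8 → 8 coils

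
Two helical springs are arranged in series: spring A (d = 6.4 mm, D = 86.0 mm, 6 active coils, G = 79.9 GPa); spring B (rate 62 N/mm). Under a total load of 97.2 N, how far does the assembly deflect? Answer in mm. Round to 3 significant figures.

k_A = Gd⁴/(8D³N_a) = (79.9×10³)(6.4⁴)/(8·86.0³·6) = 4.3907 N/mm
Series: 1/k_eq = 1/4.3907 + 1/62 = 0.24389; k_eq = 4.1003 N/mm
δ = F/k_eq = 97.2/4.1003 = 23.706 mm

23.7 mm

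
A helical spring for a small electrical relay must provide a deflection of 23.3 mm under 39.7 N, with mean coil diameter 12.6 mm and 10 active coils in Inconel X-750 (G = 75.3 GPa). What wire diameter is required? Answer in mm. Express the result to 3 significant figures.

1.38 mm

Required rate k = F/δ = 39.7/23.3 = 1.7039 N/mm
d = (8D³N_a·k / G)^(1/4) = (8·12.6³·10·1.7039 / (75.3×10³))^0.25
  = (3.6211)^0.25 = 1.3795 mm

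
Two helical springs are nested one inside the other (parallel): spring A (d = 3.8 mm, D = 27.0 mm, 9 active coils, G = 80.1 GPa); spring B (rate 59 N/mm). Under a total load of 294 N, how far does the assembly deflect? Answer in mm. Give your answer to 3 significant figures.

k_A = Gd⁴/(8D³N_a) = (80.1×10³)(3.8⁴)/(8·27.0³·9) = 11.785 N/mm
Parallel: k_eq = 11.785 + 59 = 70.785 N/mm
δ = F/k_eq = 294/70.785 = 4.1534 mm

4.15 mm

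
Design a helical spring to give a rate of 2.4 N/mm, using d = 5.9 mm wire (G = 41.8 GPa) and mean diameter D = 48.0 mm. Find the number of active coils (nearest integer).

24

N_a = Gd⁴/(8D³k) = (41.8×10³ × 5.9⁴)/(8 × 48.0³ × 2.4)
    = 5.06506e+07 / 2.12337e+06 = 23.85 → 24 coils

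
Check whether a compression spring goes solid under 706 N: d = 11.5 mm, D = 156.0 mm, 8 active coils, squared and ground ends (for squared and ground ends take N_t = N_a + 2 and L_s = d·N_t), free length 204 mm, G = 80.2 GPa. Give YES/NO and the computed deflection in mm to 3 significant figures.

k = Gd⁴/(8D³N_a) = (80.2×10³)(11.5⁴)/(8·156.0³·8) = 5.7731 N/mm
N_t = 10; L_s = 11.5·10 = 115 mm; δ_solid = L₀ − L_s = 204 − 115 = 89 mm
δ = F/k = 706/5.7731 = 122.29 mm
δ ≥ δ_solid → spring goes solid

YES, δ = 122 mm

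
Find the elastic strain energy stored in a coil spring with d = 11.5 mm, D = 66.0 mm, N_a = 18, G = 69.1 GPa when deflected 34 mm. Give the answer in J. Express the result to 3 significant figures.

k = Gd⁴/(8D³N_a) = (69.1×10³)(11.5⁴)/(8·66.0³·18) = 29.193 N/mm
U = ½kδ² = 0.5 × 29.193 × 34² = 16873 N·mm = 16.873 J

16.9 J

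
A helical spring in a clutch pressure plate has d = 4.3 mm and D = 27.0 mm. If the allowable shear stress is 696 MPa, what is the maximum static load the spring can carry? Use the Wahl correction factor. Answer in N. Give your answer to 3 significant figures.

649 N

C = D/d = 27.0/4.3 = 6.2791
K_W = (4C−1)/(4C−4) + 0.615/C = 24.116/21.116 + 0.0979 = 1.2400
τ_max = K·8FD/(πd³) → F_max = τ_allow·πd³/(8DK)
F_max = 696·π·4.3³/(8·27.0·1.2400) = 1.7385e+05/267.84 = 649.06 N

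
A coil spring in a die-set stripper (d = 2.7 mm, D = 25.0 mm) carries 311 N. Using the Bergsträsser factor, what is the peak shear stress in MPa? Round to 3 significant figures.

Spring index C = D/d = 25.0/2.7 = 9.2593
K_B = (4C+2)/(4C−3) = 39.037/34.037 = 1.1469
τ₀ = 8FD/(πd³) = 8·311·25.0/(π·2.7³) = 62200/61.836 = 1005.9 MPa
τ_max = K·τ₀ = 1.1469 × 1005.9 = 1153.7 MPa

1150 MPa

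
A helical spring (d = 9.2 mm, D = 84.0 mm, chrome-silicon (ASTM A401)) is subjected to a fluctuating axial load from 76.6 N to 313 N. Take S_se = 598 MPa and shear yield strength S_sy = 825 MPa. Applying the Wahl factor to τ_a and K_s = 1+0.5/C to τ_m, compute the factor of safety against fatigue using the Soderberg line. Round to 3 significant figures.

7.61

C = D/d = 84.0/9.2 = 9.1304; K_W = (4C−1)/(4C−4)+0.615/C = 1.1596; K_s = 1+0.5/C = 1.0548
F_a = (F_max−F_min)/2 = 118.2 N; F_m = (F_max+F_min)/2 = 194.8 N
τ_a = K_W·8F_aD/(πd³) = 1.1596 × 32.469 = 37.652 MPa
τ_m = K_s·8F_mD/(πd³) = 1.0548 × 53.511 = 56.442 MPa
Soderberg: 1/n_f = τ_a/S_se + τ_m/S_sy = 37.652/598 + 56.442/825 = 0.06296 + 0.06841 = 0.13138
n_f = 1/0.13138 = 7.612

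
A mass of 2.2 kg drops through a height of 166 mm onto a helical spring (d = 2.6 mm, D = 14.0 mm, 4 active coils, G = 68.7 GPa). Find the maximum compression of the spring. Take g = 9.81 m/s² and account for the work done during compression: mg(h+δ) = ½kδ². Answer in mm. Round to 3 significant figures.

k = Gd⁴/(8D³N_a) = (68.7×10³)(2.6⁴)/(8·14.0³·4) = 35.753 N/mm
W = mg = 2.2 × 9.81 = 21.582 N
½kδ² − Wδ − Wh = 0 → δ = (W + √(W² + 2kWh))/k
δ = (21.582 + √(465.78 + 256180))/35.753 = (21.582 + 506.6)/35.753 = 14.773 mm

14.8 mm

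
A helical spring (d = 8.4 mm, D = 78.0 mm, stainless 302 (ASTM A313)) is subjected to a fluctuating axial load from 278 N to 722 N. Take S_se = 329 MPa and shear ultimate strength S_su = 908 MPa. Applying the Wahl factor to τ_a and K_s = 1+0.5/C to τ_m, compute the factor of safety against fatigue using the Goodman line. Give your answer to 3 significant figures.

2.19

C = D/d = 78.0/8.4 = 9.2857; K_W = (4C−1)/(4C−4)+0.615/C = 1.1567; K_s = 1+0.5/C = 1.0538
F_a = (F_max−F_min)/2 = 222 N; F_m = (F_max+F_min)/2 = 500 N
τ_a = K_W·8F_aD/(πd³) = 1.1567 × 74.396 = 86.057 MPa
τ_m = K_s·8F_mD/(πd³) = 1.0538 × 167.56 = 176.58 MPa
Goodman: 1/n_f = τ_a/S_se + τ_m/S_su = 86.057/329 + 176.58/908 = 0.26157 + 0.19447 = 0.45605
n_f = 1/0.45605 = 2.193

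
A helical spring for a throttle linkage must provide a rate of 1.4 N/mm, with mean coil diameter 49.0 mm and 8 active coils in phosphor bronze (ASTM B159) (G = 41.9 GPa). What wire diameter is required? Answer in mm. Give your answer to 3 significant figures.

d = (8D³N_a·k / G)^(1/4) = (8·49.0³·8·1.4 / (41.9×10³))^0.25
  = (251.58)^0.25 = 3.9826 mm

3.98 mm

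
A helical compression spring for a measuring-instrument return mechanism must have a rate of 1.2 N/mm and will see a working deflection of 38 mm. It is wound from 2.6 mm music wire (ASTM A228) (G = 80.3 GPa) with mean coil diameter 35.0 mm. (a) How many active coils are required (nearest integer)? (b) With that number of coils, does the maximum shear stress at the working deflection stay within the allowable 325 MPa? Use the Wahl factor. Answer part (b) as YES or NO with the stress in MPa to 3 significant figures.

N_a = Gd⁴/(8D³k) = (80.3×10³)(2.6⁴)/(8·35.0³·1.2) = 8.915 → N_a = 9
Actual rate k = Gd⁴/(8D³·9) = 1.1887 N/mm
Working load F = kδ = 1.1887·38 = 45.171 N
C = 35.0/2.6 = 13.4615; K_W = (4C−1)/(4C−4)+0.615/C = 1.1059
τ_max = K_W·8FD/(πd³) = 1.1059·229.06 = 253.31 MPa
τ_max ≤ 325 MPa → acceptable

(a) 9 coils; (b) YES, τ_max = 253 MPa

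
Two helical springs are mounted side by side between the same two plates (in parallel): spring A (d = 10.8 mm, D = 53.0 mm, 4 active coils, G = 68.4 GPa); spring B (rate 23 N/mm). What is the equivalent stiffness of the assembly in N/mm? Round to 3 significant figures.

k_A = Gd⁴/(8D³N_a) = (68.4×10³)(10.8⁴)/(8·53.0³·4) = 195.33 N/mm
Parallel: k_eq = 195.33 + 23 = 218.33 N/mm

218 N/mm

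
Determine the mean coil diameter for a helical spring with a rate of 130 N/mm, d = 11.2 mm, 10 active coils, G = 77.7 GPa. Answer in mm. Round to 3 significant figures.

49.0 mm

D = (Gd⁴/(8N_a·k))^(1/3) = (77.7×10³·11.2⁴/(8·10·130))^(1/3)
  = (117560)^(1/3) = 48.9876 mm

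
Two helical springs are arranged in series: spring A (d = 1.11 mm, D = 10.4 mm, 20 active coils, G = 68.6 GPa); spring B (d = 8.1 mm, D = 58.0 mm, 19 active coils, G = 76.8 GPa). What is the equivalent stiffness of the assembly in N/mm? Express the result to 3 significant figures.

k_A = Gd⁴/(8D³N_a) = (68.6×10³)(1.11⁴)/(8·10.4³·20) = 0.57862 N/mm
k_B = Gd⁴/(8D³N_a) = (76.8×10³)(8.1⁴)/(8·58.0³·19) = 11.147 N/mm
Series: 1/k_eq = 1/0.57862 + 1/11.147 = 1.8179; k_eq = 0.55007 N/mm

0.550 N/mm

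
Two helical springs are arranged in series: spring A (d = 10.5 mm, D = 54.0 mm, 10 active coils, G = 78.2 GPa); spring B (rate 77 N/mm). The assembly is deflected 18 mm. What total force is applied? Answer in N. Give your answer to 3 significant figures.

686 N

k_A = Gd⁴/(8D³N_a) = (78.2×10³)(10.5⁴)/(8·54.0³·10) = 75.456 N/mm
Series: 1/k_eq = 1/75.456 + 1/77 = 0.02624; k_eq = 38.11 N/mm
F = k_eq·δ = 38.11·18 = 685.98 N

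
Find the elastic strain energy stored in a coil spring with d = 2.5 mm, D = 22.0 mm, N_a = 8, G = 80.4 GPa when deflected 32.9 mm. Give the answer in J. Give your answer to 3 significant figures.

2.49 J

k = Gd⁴/(8D³N_a) = (80.4×10³)(2.5⁴)/(8·22.0³·8) = 4.6086 N/mm
U = ½kδ² = 0.5 × 4.6086 × 32.9² = 2494.2 N·mm = 2.4942 J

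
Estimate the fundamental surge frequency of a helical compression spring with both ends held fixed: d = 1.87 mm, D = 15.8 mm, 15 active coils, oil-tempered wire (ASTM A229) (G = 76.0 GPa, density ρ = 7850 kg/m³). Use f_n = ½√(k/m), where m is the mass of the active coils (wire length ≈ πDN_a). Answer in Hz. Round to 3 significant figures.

k = Gd⁴/(8D³N_a) = (76.0×10³)(1.87⁴)/(8·15.8³·15) = 1.9635 N/mm = 1963.5 N/m
Wire length L = πDN_a = π·15.8·15 = 744.56 mm
m = ρ·(πd²/4)·L = 7850 × 2.7465×10⁻⁶ m² × 0.74456 m = 0.016052 kg
f_n = ½√(k/m) = 0.5·√(1963.5/0.016052) = 0.5·√(1.2232e+05) = 174.87 Hz

175 Hz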